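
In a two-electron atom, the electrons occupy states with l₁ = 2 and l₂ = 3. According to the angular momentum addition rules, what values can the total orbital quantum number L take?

L runs from |2 − 3| = 1 to 2 + 3 = 5.
L ∈ {1, 2, 3, 4, 5}.

L = 1, 2, 3, 4, 5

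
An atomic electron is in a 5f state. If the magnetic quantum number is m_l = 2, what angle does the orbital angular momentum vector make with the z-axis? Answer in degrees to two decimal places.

θ ≈ 54.74°

For 5f, l = 3.
|L|² = l(l+1)ℏ² = 12ℏ², so |L| = 2√3 ℏ.
L_z = m_l ℏ = 2ℏ.
cos θ = L_z/|L| = 2/√12, so θ ≈ 54.74°.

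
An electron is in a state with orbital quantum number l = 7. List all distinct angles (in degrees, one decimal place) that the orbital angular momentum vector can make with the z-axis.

θ ∈ {20.7°, 36.7°, 48.1°, 57.7°, 66.4°, 74.5°, 82.3°, 90.0°, 97.7°, 105.5°, 113.6°, 122.3°, 131.9°, 143.3°, 159.3°}

|L| = √(l(l+1)) ℏ = 2√14 ℏ.
cos θ = m_l/√56 for each m_l ∈ {-7, -6, -5, -4, -3, -2, -1, 0, 1, 2, 3, 4, 5, 6, 7}.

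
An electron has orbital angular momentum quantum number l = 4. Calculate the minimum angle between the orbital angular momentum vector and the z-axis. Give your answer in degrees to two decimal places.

|L| = ℏ√(l(l+1)) = 2√5 ℏ.
The smallest angle corresponds to the largest L_z, i.e. m_l = l = 4, giving L_z = 4ℏ.
cos θ_min = 4/√20, so θ_min ≈ 26.57°.

θ_min ≈ 26.57°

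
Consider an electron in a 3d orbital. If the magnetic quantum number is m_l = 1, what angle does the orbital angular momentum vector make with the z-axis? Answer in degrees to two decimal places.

The 3d subshell has l = 2.
|L| = √(l(l+1)) ℏ = √6 ℏ.
L_z = m_l ℏ = 1ℏ.
cos θ = L_z/|L| = 1/√6, so θ ≈ 65.91°.

θ ≈ 65.91°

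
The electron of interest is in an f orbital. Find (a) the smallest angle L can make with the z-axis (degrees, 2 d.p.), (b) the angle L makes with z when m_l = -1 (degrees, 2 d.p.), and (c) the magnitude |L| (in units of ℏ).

θ_min ≈ 30.00°; θ(m_l=-1) ≈ 106.78°; |L| = 2√3 ℏ ≈ 3.464ℏ

An f state has l = 3.
cos θ_min = 3/√12, so θ_min ≈ 30.00°.
For m_l = -1: cos θ = -1/√12, θ ≈ 106.78°.
|L| = ℏ√(3·4) = 2√3 ℏ ≈ 3.464ℏ.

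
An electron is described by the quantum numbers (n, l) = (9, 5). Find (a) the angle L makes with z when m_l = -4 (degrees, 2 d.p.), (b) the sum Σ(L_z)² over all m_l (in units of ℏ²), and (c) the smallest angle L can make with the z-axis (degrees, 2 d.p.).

θ(m_l=-4) ≈ 136.91°; Σ(L_z)² = 110 ℏ²; θ_min ≈ 24.09°

For m_l = -4: cos θ = -4/√30, θ ≈ 136.91°.
Σ m_l² = 110, so Σ(L_z)² = 110 ℏ².
cos θ_min = 5/√30, so θ_min ≈ 24.09°.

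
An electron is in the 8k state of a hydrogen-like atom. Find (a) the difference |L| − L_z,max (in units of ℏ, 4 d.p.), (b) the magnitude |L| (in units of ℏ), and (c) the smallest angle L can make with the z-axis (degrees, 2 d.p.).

8k means n = 8, l = 7.
|L| − L_z,max = (2√14 − 7)ℏ ≈ 0.4833ℏ.
|L| = ℏ√(7·8) = 2√14 ℏ ≈ 7.483ℏ.
cos θ_min = 7/√56, so θ_min ≈ 20.70°.

|L|−L_z,max ≈ 0.4833ℏ; |L| = 2√14 ℏ ≈ 7.483ℏ; θ_min ≈ 20.70°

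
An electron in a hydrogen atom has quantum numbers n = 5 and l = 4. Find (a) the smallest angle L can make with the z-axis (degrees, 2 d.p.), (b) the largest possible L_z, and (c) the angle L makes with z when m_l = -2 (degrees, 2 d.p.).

θ_min ≈ 26.57°; L_z,max = 4ℏ; θ(m_l=-2) ≈ 116.57°

cos θ_min = 4/√20, so θ_min ≈ 26.57°.
L_z,max = lℏ = 4ℏ.
For m_l = -2: cos θ = -2/√20, θ ≈ 116.57°.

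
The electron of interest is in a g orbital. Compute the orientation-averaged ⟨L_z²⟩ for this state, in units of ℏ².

⟨L_z²⟩ = 6.667 ℏ²

G corresponds to l = 4.
m_l runs from −4 to 4, i.e. {-4, -3, -2, -1, 0, 1, 2, 3, 4}.
⟨L_z²⟩ = ℏ²·l(l+1)/3 = 6.667ℏ².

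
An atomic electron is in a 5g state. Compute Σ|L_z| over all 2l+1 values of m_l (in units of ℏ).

The 5g subshell has l = 4.
m_l runs from −4 to 4, i.e. {-4, -3, -2, -1, 0, 1, 2, 3, 4}.
Σ|m_l| = 2·4(4+1)/2 = 20.

Σ|L_z| = 20 ℏ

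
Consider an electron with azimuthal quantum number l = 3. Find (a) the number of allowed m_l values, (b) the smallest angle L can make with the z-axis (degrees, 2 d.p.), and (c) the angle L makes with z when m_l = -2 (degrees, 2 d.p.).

7 values; θ_min ≈ 30.00°; θ(m_l=-2) ≈ 125.26°

There are 2l+1 = 7 values of m_l.
cos θ_min = 3/√12, so θ_min ≈ 30.00°.
For m_l = -2: cos θ = -2/√12, θ ≈ 125.26°.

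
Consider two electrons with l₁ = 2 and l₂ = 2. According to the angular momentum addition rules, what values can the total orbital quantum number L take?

L = 0, 1, 2, 3, 4

Angular momentum addition gives L = |l₁ − l₂|, …, l₁ + l₂.
Allowed values: L = 0, 1, 2, 3, 4.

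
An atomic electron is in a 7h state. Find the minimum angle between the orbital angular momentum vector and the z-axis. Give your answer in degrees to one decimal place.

The 7h subshell has l = 5.
|L|² = l(l+1)ℏ² = 30ℏ², so |L| = √30 ℏ.
The smallest angle corresponds to the largest L_z, i.e. m_l = l = 5, giving L_z = 5ℏ.
cos θ_min = 5/√30, so θ_min ≈ 24.1°.

θ_min ≈ 24.1°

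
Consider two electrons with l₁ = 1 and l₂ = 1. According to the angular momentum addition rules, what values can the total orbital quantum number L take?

Angular momentum addition gives L = |l₁ − l₂|, …, l₁ + l₂.
L ∈ {0, 1, 2}.

L = 0, 1, 2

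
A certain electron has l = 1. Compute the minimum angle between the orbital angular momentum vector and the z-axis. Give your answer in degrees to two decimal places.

|L| = √(l(l+1)) ℏ = √2 ℏ.
The smallest angle corresponds to the largest L_z, i.e. m_l = l = 1, giving L_z = 1ℏ.
cos θ_min = 1/√2, so θ_min ≈ 45.00°.

θ_min ≈ 45.00°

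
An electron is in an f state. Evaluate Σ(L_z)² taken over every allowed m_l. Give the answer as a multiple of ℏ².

The letter f corresponds to l = 3.
The allowed m_l values are -3, -2, -1, 0, 1, 2, 3.
Summing m² from −3 to 3: Σ m_l² = 28.

Σ(L_z)² = 28 ℏ²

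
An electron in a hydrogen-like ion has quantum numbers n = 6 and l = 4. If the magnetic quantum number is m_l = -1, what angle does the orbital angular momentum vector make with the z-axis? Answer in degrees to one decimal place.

|L|² = l(l+1)ℏ² = 20ℏ², so |L| = 2√5 ℏ.
L_z = m_l ℏ = −1ℏ.
cos θ = L_z/|L| = -1/√20, so θ ≈ 102.9°.

θ ≈ 102.9°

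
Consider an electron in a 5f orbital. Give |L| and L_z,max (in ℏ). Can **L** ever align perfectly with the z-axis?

No: L_z,max = 3ℏ < |L| = 2√3 ℏ ≈ 3.464ℏ

For 5f, l = 3.
|L| = 2√3 ℏ ≈ 3.4641ℏ, while L_z,max = lℏ = 3ℏ.
Since |L| > L_z,max, the vector can never point exactly along z; the closest it comes is θ_min = arccos(3/√12) ≈ 30.0°.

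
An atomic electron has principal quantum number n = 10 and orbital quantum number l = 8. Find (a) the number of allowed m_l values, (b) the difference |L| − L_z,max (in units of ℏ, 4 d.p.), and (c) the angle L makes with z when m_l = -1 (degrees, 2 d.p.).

There are 2l+1 = 17 values of m_l.
|L| − L_z,max = (6√2 − 8)ℏ ≈ 0.4853ℏ.
For m_l = -1: cos θ = -1/√72, θ ≈ 96.77°.

17 values; |L|−L_z,max ≈ 0.4853ℏ; θ(m_l=-1) ≈ 96.77°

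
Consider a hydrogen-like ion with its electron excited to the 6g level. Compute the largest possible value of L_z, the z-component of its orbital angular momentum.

L_z,max = 4ℏ

The 6g level has l = 4.
L_z = m_l ℏ with m_l ∈ {−4, …, 4}; the maximum is m_l = 4.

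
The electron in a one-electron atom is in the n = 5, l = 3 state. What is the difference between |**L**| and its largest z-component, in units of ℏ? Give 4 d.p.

|L| − L_z,max ≈ 0.4641ℏ

|L| = 2√3 ℏ ≈ 3.4641ℏ, while L_z,max = lℏ = 3ℏ.
The difference is (2√3 − 3)ℏ ≈ 0.4641ℏ.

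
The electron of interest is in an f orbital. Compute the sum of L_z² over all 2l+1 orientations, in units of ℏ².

Σ(L_z)² = 28 ℏ²

For an f orbital, l = 3.
The allowed m_l values are -3, -2, -1, 0, 1, 2, 3.
Σ m_l² = l(l+1)(2l+1)/3 = 3·4·7/3 = 28.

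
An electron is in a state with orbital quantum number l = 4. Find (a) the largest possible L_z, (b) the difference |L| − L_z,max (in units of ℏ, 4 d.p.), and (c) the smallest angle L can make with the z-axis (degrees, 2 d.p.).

L_z,max = lℏ = 4ℏ.
|L| − L_z,max = (2√5 − 4)ℏ ≈ 0.4721ℏ.
cos θ_min = 4/√20, so θ_min ≈ 26.57°.

L_z,max = 4ℏ; |L|−L_z,max ≈ 0.4721ℏ; θ_min ≈ 26.57°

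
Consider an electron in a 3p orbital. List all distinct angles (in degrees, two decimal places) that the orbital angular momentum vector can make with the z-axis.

The 3p subshell has l = 1.
|L| = √(l(l+1)) ℏ = √2 ℏ.
cos θ = m_l/√2 for each m_l ∈ {-1, 0, 1}.

θ ∈ {45.00°, 90.00°, 135.00°}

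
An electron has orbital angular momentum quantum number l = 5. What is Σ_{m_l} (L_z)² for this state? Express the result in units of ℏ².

Σ(L_z)² = 110 ℏ²

The allowed m_l values are -5, -4, -3, -2, -1, 0, 1, 2, 3, 4, 5.
Summing m² from −5 to 5: Σ m_l² = 110.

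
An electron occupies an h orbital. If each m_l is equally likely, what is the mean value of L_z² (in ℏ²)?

⟨L_z²⟩ = 10 ℏ²

H corresponds to l = 5.
m_l runs from −5 to 5, i.e. {-5, -4, -3, -2, -1, 0, 1, 2, 3, 4, 5}.
⟨L_z²⟩ = ℏ²·l(l+1)/3 = 10ℏ².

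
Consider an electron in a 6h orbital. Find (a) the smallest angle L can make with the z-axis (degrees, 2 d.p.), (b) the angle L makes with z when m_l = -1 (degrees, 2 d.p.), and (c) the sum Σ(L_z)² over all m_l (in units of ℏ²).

θ_min ≈ 24.09°; θ(m_l=-1) ≈ 100.52°; Σ(L_z)² = 110 ℏ²

6h means n = 6, l = 5.
cos θ_min = 5/√30, so θ_min ≈ 24.09°.
For m_l = -1: cos θ = -1/√30, θ ≈ 100.52°.
Σ m_l² = 110, so Σ(L_z)² = 110 ℏ².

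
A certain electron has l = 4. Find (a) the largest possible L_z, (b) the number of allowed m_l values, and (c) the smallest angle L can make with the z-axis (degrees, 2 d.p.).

L_z,max = lℏ = 4ℏ.
There are 2l+1 = 9 values of m_l.
cos θ_min = 4/√20, so θ_min ≈ 26.57°.

L_z,max = 4ℏ; 9 values; θ_min ≈ 26.57°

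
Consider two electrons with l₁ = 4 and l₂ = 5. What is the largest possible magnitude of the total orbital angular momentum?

The total orbital quantum number L ranges from |l₁ − l₂| to l₁ + l₂ in integer steps.
So L can be 1, 2, 3, 4, 5, 6, 7, 8, 9.
The largest magnitude corresponds to L = 9: |L_tot| = ℏ√(9·10) = 3√10 ℏ.

|L_tot|_max = 3√10 ℏ ≈ 9.487ℏ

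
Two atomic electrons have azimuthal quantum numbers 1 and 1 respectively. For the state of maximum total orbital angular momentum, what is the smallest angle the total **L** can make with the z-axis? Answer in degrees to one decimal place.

θ_min ≈ 35.3°

Angular momentum addition gives L = |l₁ − l₂|, …, l₁ + l₂.
L ∈ {0, 1, 2}.
The maximum is L = 2, with |L_tot| = ℏ√(2·3) = √6 ℏ.
The minimum angle with z is arccos(2/√6) ≈ 35.3°.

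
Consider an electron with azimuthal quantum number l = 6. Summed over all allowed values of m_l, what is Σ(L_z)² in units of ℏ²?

m_l runs from −6 to 6, i.e. {-6, -5, -4, -3, -2, -1, 0, 1, 2, 3, 4, 5, 6}.
Summing m² from −6 to 6: Σ m_l² = 182.

Σ(L_z)² = 182 ℏ²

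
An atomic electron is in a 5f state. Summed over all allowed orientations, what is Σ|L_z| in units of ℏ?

5f means n = 5, l = 3.
m_l runs from −3 to 3, i.e. {-3, -2, -1, 0, 1, 2, 3}.
Σ|m_l| = 2(1+2+…+3) = 12.

Σ|L_z| = 12 ℏ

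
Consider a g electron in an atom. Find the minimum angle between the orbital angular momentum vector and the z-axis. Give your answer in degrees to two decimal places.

The letter g corresponds to l = 4.
|L| = √(l(l+1)) ℏ = 2√5 ℏ.
The smallest angle corresponds to the largest L_z, i.e. m_l = l = 4, giving L_z = 4ℏ.
cos θ_min = 4/√20, so θ_min ≈ 26.57°.

θ_min ≈ 26.57°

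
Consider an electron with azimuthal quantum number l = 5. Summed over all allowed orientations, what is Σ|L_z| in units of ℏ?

m_l runs from −5 to 5, i.e. {-5, -4, -3, -2, -1, 0, 1, 2, 3, 4, 5}.
Σ|m_l| = l(l+1) = 30.

Σ|L_z| = 30 ℏ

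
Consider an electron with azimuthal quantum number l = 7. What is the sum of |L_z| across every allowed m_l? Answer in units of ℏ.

Σ|L_z| = 56 ℏ

The allowed m_l values are -7, -6, -5, -4, -3, -2, -1, 0, 1, 2, 3, 4, 5, 6, 7.
Σ|m_l| = 2·7(7+1)/2 = 56.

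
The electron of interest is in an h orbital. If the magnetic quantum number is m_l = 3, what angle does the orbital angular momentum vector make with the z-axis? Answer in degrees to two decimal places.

θ ≈ 56.79°

An h state has l = 5.
|L| = √(l(l+1)) ℏ = √30 ℏ.
L_z = m_l ℏ = 3ℏ.
cos θ = L_z/|L| = 3/√30, so θ ≈ 56.79°.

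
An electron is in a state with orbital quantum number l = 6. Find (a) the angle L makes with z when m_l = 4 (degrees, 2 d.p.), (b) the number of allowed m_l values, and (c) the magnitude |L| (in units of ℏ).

For m_l = 4: cos θ = 4/√42, θ ≈ 51.89°.
There are 2l+1 = 13 values of m_l.
|L| = ℏ√(6·7) = √42 ℏ ≈ 6.481ℏ.

θ(m_l=4) ≈ 51.89°; 13 values; |L| = √42 ℏ ≈ 6.481ℏ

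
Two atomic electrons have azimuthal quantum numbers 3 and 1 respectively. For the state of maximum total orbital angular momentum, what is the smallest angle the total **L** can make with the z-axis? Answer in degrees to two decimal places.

θ_min ≈ 26.57°

L runs from |3 − 1| = 2 to 3 + 1 = 4.
So L can be 2, 3, 4.
The maximum is L = 4, with |L_tot| = ℏ√(4·5) = 2√5 ℏ.
The minimum angle with z is arccos(4/√20) ≈ 26.57°.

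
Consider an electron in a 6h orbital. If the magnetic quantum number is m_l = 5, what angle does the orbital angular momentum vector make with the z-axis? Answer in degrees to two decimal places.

θ ≈ 24.09°

The 6h subshell has l = 5.
|L|² = l(l+1)ℏ² = 30ℏ², so |L| = √30 ℏ.
L_z = m_l ℏ = 5ℏ.
cos θ = L_z/|L| = 5/√30, so θ ≈ 24.09°.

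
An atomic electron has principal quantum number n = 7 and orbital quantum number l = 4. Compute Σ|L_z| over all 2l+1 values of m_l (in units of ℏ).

The allowed m_l values are -4, -3, -2, -1, 0, 1, 2, 3, 4.
Σ|m_l| = l(l+1) = 20.

Σ|L_z| = 20 ℏ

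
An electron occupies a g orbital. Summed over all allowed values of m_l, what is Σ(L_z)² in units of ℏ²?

For a g orbital, l = 4.
m_l runs from −4 to 4, i.e. {-4, -3, -2, -1, 0, 1, 2, 3, 4}.
Σ m_l² = l(l+1)(2l+1)/3 = 4·5·9/3 = 60.

Σ(L_z)² = 60 ℏ²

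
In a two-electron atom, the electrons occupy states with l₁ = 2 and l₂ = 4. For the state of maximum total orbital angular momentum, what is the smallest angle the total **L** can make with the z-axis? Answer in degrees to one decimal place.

The total orbital quantum number L ranges from |l₁ − l₂| to l₁ + l₂ in integer steps.
So L can be 2, 3, 4, 5, 6.
The maximum is L = 6, with |L_tot| = ℏ√(6·7) = √42 ℏ.
The minimum angle with z is arccos(6/√42) ≈ 22.2°.

θ_min ≈ 22.2°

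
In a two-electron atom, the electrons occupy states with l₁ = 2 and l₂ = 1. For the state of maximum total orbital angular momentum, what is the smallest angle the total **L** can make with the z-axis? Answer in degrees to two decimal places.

By the triangle rule, |l₁ − l₂| ≤ L ≤ l₁ + l₂.
So L can be 1, 2, 3.
The maximum is L = 3, with |L_tot| = ℏ√(3·4) = 2√3 ℏ.
The minimum angle with z is arccos(3/√12) ≈ 30.00°.

θ_min ≈ 30.00°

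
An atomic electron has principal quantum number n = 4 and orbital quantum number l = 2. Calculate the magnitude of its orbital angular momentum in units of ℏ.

|L| = ℏ√(l(l+1)) = ℏ√(2·3) = √6 ℏ

|L| = √6 ℏ ≈ 2.449ℏ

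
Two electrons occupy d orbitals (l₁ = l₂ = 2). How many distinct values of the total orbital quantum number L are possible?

5

L runs from |2 − 2| = 0 to 2 + 2 = 4.
So L can be 0, 1, 2, 3, 4.
That is 5 values.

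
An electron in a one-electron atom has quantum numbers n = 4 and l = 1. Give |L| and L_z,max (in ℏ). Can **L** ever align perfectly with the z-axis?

|L| = √2 ℏ ≈ 1.4142ℏ, while L_z,max = lℏ = 1ℏ.
Since |L| > L_z,max, the vector can never point exactly along z; the closest it comes is θ_min = arccos(1/√2) ≈ 45.0°.

No: L_z,max = 1ℏ < |L| = √2 ℏ ≈ 1.414ℏ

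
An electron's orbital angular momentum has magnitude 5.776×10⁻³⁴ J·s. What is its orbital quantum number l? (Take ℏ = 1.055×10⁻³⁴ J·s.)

l = 5

Dividing by ℏ: |L|/ℏ ≈ 5.475.
l(l+1) ≈ 5.475² ≈ 29.97, so l = 5.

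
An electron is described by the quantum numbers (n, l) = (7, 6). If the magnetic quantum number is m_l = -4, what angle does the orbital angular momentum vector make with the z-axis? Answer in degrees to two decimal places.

|L|² = l(l+1)ℏ² = 42ℏ², so |L| = √42 ℏ.
L_z = m_l ℏ = −4ℏ.
cos θ = L_z/|L| = -4/√42, so θ ≈ 128.11°.

θ ≈ 128.11°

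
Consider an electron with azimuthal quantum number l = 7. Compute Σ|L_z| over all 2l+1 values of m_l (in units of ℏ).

m_l runs from −7 to 7, i.e. {-7, -6, -5, -4, -3, -2, -1, 0, 1, 2, 3, 4, 5, 6, 7}.
Σ|m_l| = l(l+1) = 56.

Σ|L_z| = 56 ℏ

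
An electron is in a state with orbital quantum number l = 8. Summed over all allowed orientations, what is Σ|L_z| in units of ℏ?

m_l runs from −8 to 8, i.e. {-8, -7, -6, -5, -4, -3, -2, -1, 0, 1, 2, 3, 4, 5, 6, 7, 8}.
Σ|m_l| = l(l+1) = 72.

Σ|L_z| = 72 ℏ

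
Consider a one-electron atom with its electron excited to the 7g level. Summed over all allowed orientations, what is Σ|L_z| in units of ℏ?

Σ|L_z| = 20 ℏ

The 7g level has l = 4.
The allowed m_l values are -4, -3, -2, -1, 0, 1, 2, 3, 4.
Σ|m_l| = 2·4(4+1)/2 = 20.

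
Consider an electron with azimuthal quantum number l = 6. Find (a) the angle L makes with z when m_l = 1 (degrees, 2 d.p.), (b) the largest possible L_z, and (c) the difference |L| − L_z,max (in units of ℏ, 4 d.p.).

θ(m_l=1) ≈ 81.12°; L_z,max = 6ℏ; |L|−L_z,max ≈ 0.4807ℏ

For m_l = 1: cos θ = 1/√42, θ ≈ 81.12°.
L_z,max = lℏ = 6ℏ.
|L| − L_z,max = (√42 − 6)ℏ ≈ 0.4807ℏ.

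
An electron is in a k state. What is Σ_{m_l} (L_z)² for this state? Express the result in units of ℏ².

The letter k corresponds to l = 7.
m_l ∈ {-7, -6, -5, -4, -3, -2, -1, 0, 1, 2, 3, 4, 5, 6, 7}.
Summing m² from −7 to 7: Σ m_l² = 280.

Σ(L_z)² = 280 ℏ²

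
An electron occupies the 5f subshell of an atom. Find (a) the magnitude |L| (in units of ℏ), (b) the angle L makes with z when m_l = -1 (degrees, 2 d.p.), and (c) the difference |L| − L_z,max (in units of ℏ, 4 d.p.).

|L| = 2√3 ℏ ≈ 3.464ℏ; θ(m_l=-1) ≈ 106.78°; |L|−L_z,max ≈ 0.4641ℏ

The 5f subshell has l = 3.
|L| = ℏ√(3·4) = 2√3 ℏ ≈ 3.464ℏ.
For m_l = -1: cos θ = -1/√12, θ ≈ 106.78°.
|L| − L_z,max = (2√3 − 3)ℏ ≈ 0.4641ℏ.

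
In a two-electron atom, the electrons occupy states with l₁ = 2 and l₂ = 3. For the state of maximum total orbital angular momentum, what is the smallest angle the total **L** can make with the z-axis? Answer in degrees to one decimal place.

θ_min ≈ 24.1°

By the triangle rule, |l₁ − l₂| ≤ L ≤ l₁ + l₂.
L ∈ {1, 2, 3, 4, 5}.
The maximum is L = 5, with |L_tot| = ℏ√(5·6) = √30 ℏ.
The minimum angle with z is arccos(5/√30) ≈ 24.1°.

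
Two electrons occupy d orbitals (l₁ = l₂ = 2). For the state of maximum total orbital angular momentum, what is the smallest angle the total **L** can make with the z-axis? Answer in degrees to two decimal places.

θ_min ≈ 26.57°

Angular momentum addition gives L = |l₁ − l₂|, …, l₁ + l₂.
So L can be 0, 1, 2, 3, 4.
The maximum is L = 4, with |L_tot| = ℏ√(4·5) = 2√5 ℏ.
The minimum angle with z is arccos(4/√20) ≈ 26.57°.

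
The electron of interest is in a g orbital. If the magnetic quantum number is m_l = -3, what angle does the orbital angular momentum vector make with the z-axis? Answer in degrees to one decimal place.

G corresponds to l = 4.
|L| = √(l(l+1)) ℏ = 2√5 ℏ.
L_z = m_l ℏ = −3ℏ.
cos θ = L_z/|L| = -3/√20, so θ ≈ 132.1°.

θ ≈ 132.1°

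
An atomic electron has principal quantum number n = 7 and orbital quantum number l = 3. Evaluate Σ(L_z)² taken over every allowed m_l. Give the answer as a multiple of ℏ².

m_l ∈ {-3, -2, -1, 0, 1, 2, 3}.
Σ m_l² = l(l+1)(2l+1)/3 = 3·4·7/3 = 28.

Σ(L_z)² = 28 ℏ²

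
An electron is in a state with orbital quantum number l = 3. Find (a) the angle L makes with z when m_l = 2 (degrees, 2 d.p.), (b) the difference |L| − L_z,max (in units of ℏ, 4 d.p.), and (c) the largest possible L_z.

θ(m_l=2) ≈ 54.74°; |L|−L_z,max ≈ 0.4641ℏ; L_z,max = 3ℏ

For m_l = 2: cos θ = 2/√12, θ ≈ 54.74°.
|L| − L_z,max = (2√3 − 3)ℏ ≈ 0.4641ℏ.
L_z,max = lℏ = 3ℏ.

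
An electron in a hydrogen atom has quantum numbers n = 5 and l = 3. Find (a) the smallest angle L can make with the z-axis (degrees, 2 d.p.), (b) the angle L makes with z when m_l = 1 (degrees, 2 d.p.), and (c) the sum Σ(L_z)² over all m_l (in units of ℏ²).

cos θ_min = 3/√12, so θ_min ≈ 30.00°.
For m_l = 1: cos θ = 1/√12, θ ≈ 73.22°.
Σ m_l² = 28, so Σ(L_z)² = 28 ℏ².

θ_min ≈ 30.00°; θ(m_l=1) ≈ 73.22°; Σ(L_z)² = 28 ℏ²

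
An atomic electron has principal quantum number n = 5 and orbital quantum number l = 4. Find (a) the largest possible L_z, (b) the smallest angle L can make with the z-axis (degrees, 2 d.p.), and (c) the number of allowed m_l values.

L_z,max = lℏ = 4ℏ.
cos θ_min = 4/√20, so θ_min ≈ 26.57°.
There are 2l+1 = 9 values of m_l.

L_z,max = 4ℏ; θ_min ≈ 26.57°; 9 values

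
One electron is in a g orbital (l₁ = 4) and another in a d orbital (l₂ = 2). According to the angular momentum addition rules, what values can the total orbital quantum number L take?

L = 2, 3, 4, 5, 6

By the triangle rule, |l₁ − l₂| ≤ L ≤ l₁ + l₂.
Allowed values: L = 2, 3, 4, 5, 6.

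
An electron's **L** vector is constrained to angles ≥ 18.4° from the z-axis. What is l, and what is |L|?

l = 9, |L| = 3√10 ℏ ≈ 9.487ℏ

At minimum angle, m_l = l, so cos θ = l/√(l(l+1)); cos²θ = l/(l+1) = 0.9004.
Thus l = 0.9004/(1 − 0.9004) ≈ 9.
Then |L| = ℏ√(9·10) = 3√10 ℏ.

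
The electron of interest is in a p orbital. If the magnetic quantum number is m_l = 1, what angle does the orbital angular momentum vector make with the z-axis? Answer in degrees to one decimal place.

A p state has l = 1.
|L|² = l(l+1)ℏ² = 2ℏ², so |L| = √2 ℏ.
L_z = m_l ℏ = 1ℏ.
cos θ = L_z/|L| = 1/√2, so θ ≈ 45.0°.

θ ≈ 45.0°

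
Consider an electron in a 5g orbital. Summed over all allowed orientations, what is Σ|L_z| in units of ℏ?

Σ|L_z| = 20 ℏ

For 5g, l = 4.
The allowed m_l values are -4, -3, -2, -1, 0, 1, 2, 3, 4.
Σ|m_l| = l(l+1) = 20.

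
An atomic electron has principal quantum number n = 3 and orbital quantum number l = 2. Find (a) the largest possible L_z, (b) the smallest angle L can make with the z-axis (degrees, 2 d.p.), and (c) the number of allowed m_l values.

L_z,max = lℏ = 2ℏ.
cos θ_min = 2/√6, so θ_min ≈ 35.26°.
There are 2l+1 = 5 values of m_l.

L_z,max = 2ℏ; θ_min ≈ 35.26°; 5 values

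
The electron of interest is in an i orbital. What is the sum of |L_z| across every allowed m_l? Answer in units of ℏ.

The letter i corresponds to l = 6.
m_l ∈ {-6, -5, -4, -3, -2, -1, 0, 1, 2, 3, 4, 5, 6}.
Σ|m_l| = 2·6(6+1)/2 = 42.

Σ|L_z| = 42 ℏ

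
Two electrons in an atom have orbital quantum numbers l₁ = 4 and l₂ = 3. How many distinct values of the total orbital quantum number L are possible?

The total orbital quantum number L ranges from |l₁ − l₂| to l₁ + l₂ in integer steps.
So L can be 1, 2, 3, 4, 5, 6, 7.
That is 7 values.

7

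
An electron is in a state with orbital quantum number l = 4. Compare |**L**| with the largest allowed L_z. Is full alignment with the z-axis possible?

No: L_z,max = 4ℏ < |L| = 2√5 ℏ ≈ 4.472ℏ

|L| = 2√5 ℏ ≈ 4.4721ℏ, while L_z,max = lℏ = 4ℏ.
Since |L| > L_z,max, the vector can never point exactly along z; the closest it comes is θ_min = arccos(4/√20) ≈ 26.6°.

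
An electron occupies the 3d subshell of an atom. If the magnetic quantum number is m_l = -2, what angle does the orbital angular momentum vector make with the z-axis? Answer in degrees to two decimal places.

For 3d, l = 2.
|L| = ℏ√(l(l+1)) = √6 ℏ.
L_z = m_l ℏ = −2ℏ.
cos θ = L_z/|L| = -2/√6, so θ ≈ 144.74°.

θ ≈ 144.74°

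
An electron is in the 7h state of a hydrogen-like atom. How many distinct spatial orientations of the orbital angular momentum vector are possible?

11

7h means n = 7, l = 5.
The number of m_l values is 2l + 1 = 2·5 + 1 = 11.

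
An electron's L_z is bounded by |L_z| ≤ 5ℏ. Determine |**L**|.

L_z,max = lℏ, so l = 5.
Then |L| = ℏ√(5·6) = √30 ℏ.

|L| = √30 ℏ ≈ 5.477ℏ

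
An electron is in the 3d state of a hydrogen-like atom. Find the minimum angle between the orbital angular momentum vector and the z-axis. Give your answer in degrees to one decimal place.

For 3d, l = 2.
|L|² = l(l+1)ℏ² = 6ℏ², so |L| = √6 ℏ.
The smallest angle corresponds to the largest L_z, i.e. m_l = l = 2, giving L_z = 2ℏ.
cos θ_min = 2/√6, so θ_min ≈ 35.3°.

θ_min ≈ 35.3°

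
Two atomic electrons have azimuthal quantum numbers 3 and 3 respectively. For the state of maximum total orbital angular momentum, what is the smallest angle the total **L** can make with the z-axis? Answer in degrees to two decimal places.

θ_min ≈ 22.21°

The total orbital quantum number L ranges from |l₁ − l₂| to l₁ + l₂ in integer steps.
L ∈ {0, 1, 2, 3, 4, 5, 6}.
The maximum is L = 6, with |L_tot| = ℏ√(6·7) = √42 ℏ.
The minimum angle with z is arccos(6/√42) ≈ 22.21°.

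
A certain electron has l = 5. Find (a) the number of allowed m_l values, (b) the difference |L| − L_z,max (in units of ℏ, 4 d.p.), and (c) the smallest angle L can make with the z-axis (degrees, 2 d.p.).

11 values; |L|−L_z,max ≈ 0.4772ℏ; θ_min ≈ 24.09°

There are 2l+1 = 11 values of m_l.
|L| − L_z,max = (√30 − 5)ℏ ≈ 0.4772ℏ.
cos θ_min = 5/√30, so θ_min ≈ 24.09°.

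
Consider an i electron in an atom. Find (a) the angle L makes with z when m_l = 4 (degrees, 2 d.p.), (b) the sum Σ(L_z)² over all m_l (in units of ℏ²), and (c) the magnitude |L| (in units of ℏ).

θ(m_l=4) ≈ 51.89°; Σ(L_z)² = 182 ℏ²; |L| = √42 ℏ ≈ 6.481ℏ

The letter i corresponds to l = 6.
For m_l = 4: cos θ = 4/√42, θ ≈ 51.89°.
Σ m_l² = 182, so Σ(L_z)² = 182 ℏ².
|L| = ℏ√(6·7) = √42 ℏ ≈ 6.481ℏ.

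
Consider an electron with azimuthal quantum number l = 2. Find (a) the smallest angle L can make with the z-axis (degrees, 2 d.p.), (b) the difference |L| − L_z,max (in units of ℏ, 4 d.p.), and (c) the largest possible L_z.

θ_min ≈ 35.26°; |L|−L_z,max ≈ 0.4495ℏ; L_z,max = 2ℏ

cos θ_min = 2/√6, so θ_min ≈ 35.26°.
|L| − L_z,max = (√6 − 2)ℏ ≈ 0.4495ℏ.
L_z,max = lℏ = 2ℏ.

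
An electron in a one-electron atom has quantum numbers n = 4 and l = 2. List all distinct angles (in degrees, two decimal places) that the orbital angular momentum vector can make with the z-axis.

θ ∈ {35.26°, 65.91°, 90.00°, 114.09°, 144.74°}

|L| = ℏ√(l(l+1)) = √6 ℏ.
cos θ = m_l/√6 for each m_l ∈ {-2, -1, 0, 1, 2}.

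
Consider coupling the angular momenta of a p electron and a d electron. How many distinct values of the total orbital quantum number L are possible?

L runs from |1 − 2| = 1 to 1 + 2 = 3.
L ∈ {1, 2, 3}.
That is 3 values.

3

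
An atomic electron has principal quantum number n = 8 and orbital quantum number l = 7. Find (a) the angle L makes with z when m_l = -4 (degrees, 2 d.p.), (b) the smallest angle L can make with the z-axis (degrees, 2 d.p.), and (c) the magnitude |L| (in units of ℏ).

For m_l = -4: cos θ = -4/√56, θ ≈ 122.31°.
cos θ_min = 7/√56, so θ_min ≈ 20.70°.
|L| = ℏ√(7·8) = 2√14 ℏ ≈ 7.483ℏ.

θ(m_l=-4) ≈ 122.31°; θ_min ≈ 20.70°; |L| = 2√14 ℏ ≈ 7.483ℏ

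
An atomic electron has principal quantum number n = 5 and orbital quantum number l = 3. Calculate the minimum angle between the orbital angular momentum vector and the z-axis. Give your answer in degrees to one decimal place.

θ_min ≈ 30.0°

|L| = √(l(l+1)) ℏ = 2√3 ℏ.
The smallest angle corresponds to the largest L_z, i.e. m_l = l = 3, giving L_z = 3ℏ.
cos θ_min = 3/√12, so θ_min ≈ 30.0°.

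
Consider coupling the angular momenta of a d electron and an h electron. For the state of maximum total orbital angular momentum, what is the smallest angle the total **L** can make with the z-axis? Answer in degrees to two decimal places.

By the triangle rule, |l₁ − l₂| ≤ L ≤ l₁ + l₂.
Allowed values: L = 3, 4, 5, 6, 7.
The maximum is L = 7, with |L_tot| = ℏ√(7·8) = 2√14 ℏ.
The minimum angle with z is arccos(7/√56) ≈ 20.70°.

θ_min ≈ 20.70°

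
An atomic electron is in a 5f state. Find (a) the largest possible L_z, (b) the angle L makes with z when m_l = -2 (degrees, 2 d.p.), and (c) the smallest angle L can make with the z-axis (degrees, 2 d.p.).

The 5f subshell has l = 3.
L_z,max = lℏ = 3ℏ.
For m_l = -2: cos θ = -2/√12, θ ≈ 125.26°.
cos θ_min = 3/√12, so θ_min ≈ 30.00°.

L_z,max = 3ℏ; θ(m_l=-2) ≈ 125.26°; θ_min ≈ 30.00°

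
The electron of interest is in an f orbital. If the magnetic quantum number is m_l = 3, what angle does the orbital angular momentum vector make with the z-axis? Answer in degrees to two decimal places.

θ ≈ 30.00°

For an f orbital, l = 3.
|L| = √(l(l+1)) ℏ = 2√3 ℏ.
L_z = m_l ℏ = 3ℏ.
cos θ = L_z/|L| = 3/√12, so θ ≈ 30.00°.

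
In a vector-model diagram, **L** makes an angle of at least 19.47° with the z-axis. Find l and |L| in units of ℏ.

l = 8, |L| = 6√2 ℏ ≈ 8.485ℏ

cos θ_min = l/√(l(l+1)) = √(l/(l+1)), so l/(l+1) = cos²(19.47°) = 0.8889.
Solving: l = 8.
Then |L| = ℏ√(8·9) = 6√2 ℏ.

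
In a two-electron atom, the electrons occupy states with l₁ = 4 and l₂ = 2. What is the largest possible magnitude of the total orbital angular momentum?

By the triangle rule, |l₁ − l₂| ≤ L ≤ l₁ + l₂.
So L can be 2, 3, 4, 5, 6.
The largest magnitude corresponds to L = 6: |L_tot| = ℏ√(6·7) = √42 ℏ.

|L_tot|_max = √42 ℏ ≈ 6.481ℏ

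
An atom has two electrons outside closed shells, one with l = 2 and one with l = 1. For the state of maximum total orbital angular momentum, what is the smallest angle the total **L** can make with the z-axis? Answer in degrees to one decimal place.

The total orbital quantum number L ranges from |l₁ − l₂| to l₁ + l₂ in integer steps.
Allowed values: L = 1, 2, 3.
The maximum is L = 3, with |L_tot| = ℏ√(3·4) = 2√3 ℏ.
The minimum angle with z is arccos(3/√12) ≈ 30.0°.

θ_min ≈ 30.0°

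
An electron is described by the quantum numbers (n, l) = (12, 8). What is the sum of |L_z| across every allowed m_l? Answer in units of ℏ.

m_l ∈ {-8, -7, -6, -5, -4, -3, -2, -1, 0, 1, 2, 3, 4, 5, 6, 7, 8}.
Σ|m_l| = l(l+1) = 72.

Σ|L_z| = 72 ℏ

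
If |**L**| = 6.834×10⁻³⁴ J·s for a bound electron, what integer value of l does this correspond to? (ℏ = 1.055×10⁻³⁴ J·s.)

l = 6

Dividing by ℏ: |L|/ℏ ≈ 6.478.
(|L|/ℏ)² = l(l+1) ≈ 41.96 ⇒ l = 6.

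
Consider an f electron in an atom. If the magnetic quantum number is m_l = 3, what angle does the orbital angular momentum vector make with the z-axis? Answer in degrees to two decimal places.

For an f orbital, l = 3.
|L|² = l(l+1)ℏ² = 12ℏ², so |L| = 2√3 ℏ.
L_z = m_l ℏ = 3ℏ.
cos θ = L_z/|L| = 3/√12, so θ ≈ 30.00°.

θ ≈ 30.00°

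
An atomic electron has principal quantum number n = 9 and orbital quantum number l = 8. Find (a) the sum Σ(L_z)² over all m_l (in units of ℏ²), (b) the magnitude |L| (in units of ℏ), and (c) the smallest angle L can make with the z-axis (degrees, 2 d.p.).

Σ(L_z)² = 408 ℏ²; |L| = 6√2 ℏ ≈ 8.485ℏ; θ_min ≈ 19.47°

Σ m_l² = 408, so Σ(L_z)² = 408 ℏ².
|L| = ℏ√(8·9) = 6√2 ℏ ≈ 8.485ℏ.
cos θ_min = 8/√72, so θ_min ≈ 19.47°.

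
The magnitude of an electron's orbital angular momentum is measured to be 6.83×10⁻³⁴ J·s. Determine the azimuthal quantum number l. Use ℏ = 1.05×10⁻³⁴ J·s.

In units of ℏ, |L| ≈ 6.505.
(|L|/ℏ)² = l(l+1) ≈ 42.31 ⇒ l = 6.

l = 6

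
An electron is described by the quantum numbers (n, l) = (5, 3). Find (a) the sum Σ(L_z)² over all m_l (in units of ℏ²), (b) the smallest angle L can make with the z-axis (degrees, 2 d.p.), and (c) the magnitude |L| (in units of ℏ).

Σ(L_z)² = 28 ℏ²; θ_min ≈ 30.00°; |L| = 2√3 ℏ ≈ 3.464ℏ

Σ m_l² = 28, so Σ(L_z)² = 28 ℏ².
cos θ_min = 3/√12, so θ_min ≈ 30.00°.
|L| = ℏ√(3·4) = 2√3 ℏ ≈ 3.464ℏ.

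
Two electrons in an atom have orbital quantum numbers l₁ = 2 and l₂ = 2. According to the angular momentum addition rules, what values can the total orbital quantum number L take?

L = 0, 1, 2, 3, 4

L runs from |2 − 2| = 0 to 2 + 2 = 4.
L ∈ {0, 1, 2, 3, 4}.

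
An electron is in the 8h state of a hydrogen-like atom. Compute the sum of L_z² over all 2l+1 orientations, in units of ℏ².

Σ(L_z)² = 110 ℏ²

8h means n = 8, l = 5.
m_l ∈ {-5, -4, -3, -2, -1, 0, 1, 2, 3, 4, 5}.
Σ m_l² = 2·(1 + 4 + 9 + 16 + 25) = 110.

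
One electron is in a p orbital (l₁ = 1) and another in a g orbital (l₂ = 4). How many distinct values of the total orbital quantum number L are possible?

By the triangle rule, |l₁ − l₂| ≤ L ≤ l₁ + l₂.
L ∈ {3, 4, 5}.
That is 3 values.

3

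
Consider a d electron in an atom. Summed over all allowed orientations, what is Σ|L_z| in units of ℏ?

D corresponds to l = 2.
m_l ∈ {-2, -1, 0, 1, 2}.
Σ|m_l| = 2·2(2+1)/2 = 6.

Σ|L_z| = 6 ℏ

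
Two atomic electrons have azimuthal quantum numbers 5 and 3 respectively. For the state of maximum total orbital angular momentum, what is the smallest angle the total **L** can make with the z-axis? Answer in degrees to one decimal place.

θ_min ≈ 19.5°

L runs from |5 − 3| = 2 to 5 + 3 = 8.
Allowed values: L = 2, 3, 4, 5, 6, 7, 8.
The maximum is L = 8, with |L_tot| = ℏ√(8·9) = 6√2 ℏ.
The minimum angle with z is arccos(8/√72) ≈ 19.5°.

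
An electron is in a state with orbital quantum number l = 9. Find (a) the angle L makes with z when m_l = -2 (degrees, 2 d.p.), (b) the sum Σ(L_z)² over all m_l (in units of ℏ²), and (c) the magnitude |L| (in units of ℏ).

θ(m_l=-2) ≈ 102.17°; Σ(L_z)² = 570 ℏ²; |L| = 3√10 ℏ ≈ 9.487ℏ

For m_l = -2: cos θ = -2/√90, θ ≈ 102.17°.
Σ m_l² = 570, so Σ(L_z)² = 570 ℏ².
|L| = ℏ√(9·10) = 3√10 ℏ ≈ 9.487ℏ.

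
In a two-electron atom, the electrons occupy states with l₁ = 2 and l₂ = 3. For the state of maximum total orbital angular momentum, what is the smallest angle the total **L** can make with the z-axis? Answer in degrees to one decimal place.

L runs from |2 − 3| = 1 to 2 + 3 = 5.
L ∈ {1, 2, 3, 4, 5}.
The maximum is L = 5, with |L_tot| = ℏ√(5·6) = √30 ℏ.
The minimum angle with z is arccos(5/√30) ≈ 24.1°.

θ_min ≈ 24.1°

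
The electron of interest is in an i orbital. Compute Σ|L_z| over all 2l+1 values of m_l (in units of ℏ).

Σ|L_z| = 42 ℏ

For an i orbital, l = 6.
m_l runs from −6 to 6, i.e. {-6, -5, -4, -3, -2, -1, 0, 1, 2, 3, 4, 5, 6}.
Σ|m_l| = 2·6(6+1)/2 = 42.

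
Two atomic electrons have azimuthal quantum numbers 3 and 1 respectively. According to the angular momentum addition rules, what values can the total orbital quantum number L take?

The total orbital quantum number L ranges from |l₁ − l₂| to l₁ + l₂ in integer steps.
Allowed values: L = 2, 3, 4.

L = 2, 3, 4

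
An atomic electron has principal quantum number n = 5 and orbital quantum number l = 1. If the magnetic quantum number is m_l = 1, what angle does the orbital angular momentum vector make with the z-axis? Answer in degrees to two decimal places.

|L| = ℏ√(l(l+1)) = √2 ℏ.
L_z = m_l ℏ = 1ℏ.
cos θ = L_z/|L| = 1/√2, so θ ≈ 45.00°.

θ ≈ 45.00°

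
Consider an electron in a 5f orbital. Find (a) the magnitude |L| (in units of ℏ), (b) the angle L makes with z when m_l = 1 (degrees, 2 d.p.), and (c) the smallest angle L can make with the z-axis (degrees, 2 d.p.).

The 5f subshell has l = 3.
|L| = ℏ√(3·4) = 2√3 ℏ ≈ 3.464ℏ.
For m_l = 1: cos θ = 1/√12, θ ≈ 73.22°.
cos θ_min = 3/√12, so θ_min ≈ 30.00°.

|L| = 2√3 ℏ ≈ 3.464ℏ; θ(m_l=1) ≈ 73.22°; θ_min ≈ 30.00°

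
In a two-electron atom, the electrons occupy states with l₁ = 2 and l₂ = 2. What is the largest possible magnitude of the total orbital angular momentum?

By the triangle rule, |l₁ − l₂| ≤ L ≤ l₁ + l₂.
So L can be 0, 1, 2, 3, 4.
The largest magnitude corresponds to L = 4: |L_tot| = ℏ√(4·5) = 2√5 ℏ.

|L_tot|_max = 2√5 ℏ ≈ 4.472ℏ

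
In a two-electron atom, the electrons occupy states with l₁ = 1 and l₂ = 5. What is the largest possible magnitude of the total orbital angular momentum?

By the triangle rule, |l₁ − l₂| ≤ L ≤ l₁ + l₂.
Allowed values: L = 4, 5, 6.
The largest magnitude corresponds to L = 6: |L_tot| = ℏ√(6·7) = √42 ℏ.

|L_tot|_max = √42 ℏ ≈ 6.481ℏ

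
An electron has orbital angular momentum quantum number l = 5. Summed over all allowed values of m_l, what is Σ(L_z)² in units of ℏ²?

Σ(L_z)² = 110 ℏ²

m_l ∈ {-5, -4, -3, -2, -1, 0, 1, 2, 3, 4, 5}.
Σ m_l² = l(l+1)(2l+1)/3 = 5·6·11/3 = 110.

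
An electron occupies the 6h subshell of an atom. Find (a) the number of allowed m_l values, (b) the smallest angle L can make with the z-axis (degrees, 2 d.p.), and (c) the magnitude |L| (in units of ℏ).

6h means n = 6, l = 5.
There are 2l+1 = 11 values of m_l.
cos θ_min = 5/√30, so θ_min ≈ 24.09°.
|L| = ℏ√(5·6) = √30 ℏ ≈ 5.477ℏ.

11 values; θ_min ≈ 24.09°; |L| = √30 ℏ ≈ 5.477ℏ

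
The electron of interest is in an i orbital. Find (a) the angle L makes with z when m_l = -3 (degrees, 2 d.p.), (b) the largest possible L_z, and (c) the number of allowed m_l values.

θ(m_l=-3) ≈ 117.58°; L_z,max = 6ℏ; 13 values

An i state has l = 6.
For m_l = -3: cos θ = -3/√42, θ ≈ 117.58°.
L_z,max = lℏ = 6ℏ.
There are 2l+1 = 13 values of m_l.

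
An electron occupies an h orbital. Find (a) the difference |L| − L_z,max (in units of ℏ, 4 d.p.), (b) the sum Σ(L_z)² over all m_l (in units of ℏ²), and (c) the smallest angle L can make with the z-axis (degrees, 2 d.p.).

The letter h corresponds to l = 5.
|L| − L_z,max = (√30 − 5)ℏ ≈ 0.4772ℏ.
Σ m_l² = 110, so Σ(L_z)² = 110 ℏ².
cos θ_min = 5/√30, so θ_min ≈ 24.09°.

|L|−L_z,max ≈ 0.4772ℏ; Σ(L_z)² = 110 ℏ²; θ_min ≈ 24.09°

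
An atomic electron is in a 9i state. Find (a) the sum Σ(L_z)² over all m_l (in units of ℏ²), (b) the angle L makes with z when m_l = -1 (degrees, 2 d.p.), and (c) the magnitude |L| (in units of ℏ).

Σ(L_z)² = 182 ℏ²; θ(m_l=-1) ≈ 98.88°; |L| = √42 ℏ ≈ 6.481ℏ

9i means n = 9, l = 6.
Σ m_l² = 182, so Σ(L_z)² = 182 ℏ².
For m_l = -1: cos θ = -1/√42, θ ≈ 98.88°.
|L| = ℏ√(6·7) = √42 ℏ ≈ 6.481ℏ.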